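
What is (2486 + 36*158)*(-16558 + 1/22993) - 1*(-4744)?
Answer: -3111880613390/22993 ≈ -1.3534e+8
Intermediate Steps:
(2486 + 36*158)*(-16558 + 1/22993) - 1*(-4744) = (2486 + 5688)*(-16558 + 1/22993) + 4744 = 8174*(-380718093/22993) + 4744 = -3111989692182/22993 + 4744 = -3111880613390/22993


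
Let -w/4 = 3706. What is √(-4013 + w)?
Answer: 3*I*√2093 ≈ 137.25*I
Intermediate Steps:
w = -14824 (w = -4*3706 = -14824)
√(-4013 + w) = √(-4013 - 14824) = √(-18837) = 3*I*√2093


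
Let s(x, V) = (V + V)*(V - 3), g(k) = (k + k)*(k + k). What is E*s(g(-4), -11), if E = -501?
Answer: -154308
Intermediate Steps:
g(k) = 4*k² (g(k) = (2*k)*(2*k) = 4*k²)
s(x, V) = 2*V*(-3 + V) (s(x, V) = (2*V)*(-3 + V) = 2*V*(-3 + V))
E*s(g(-4), -11) = -1002*(-11)*(-3 - 11) = -1002*(-11)*(-14) = -501*308 = -154308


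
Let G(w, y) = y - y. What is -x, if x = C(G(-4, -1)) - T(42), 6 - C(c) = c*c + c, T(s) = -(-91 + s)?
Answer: 43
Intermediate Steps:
T(s) = 91 - s
G(w, y) = 0
C(c) = 6 - c - c² (C(c) = 6 - (c*c + c) = 6 - (c² + c) = 6 - (c + c²) = 6 + (-c - c²) = 6 - c - c²)
x = -43 (x = (6 - 1*0 - 1*0²) - (91 - 1*42) = (6 + 0 - 1*0) - (91 - 42) = (6 + 0 + 0) - 1*49 = 6 - 49 = -43)
-x = -1*(-43) = 43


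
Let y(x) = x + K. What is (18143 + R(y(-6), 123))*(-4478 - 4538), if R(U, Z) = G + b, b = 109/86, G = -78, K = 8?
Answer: -7004075092/43 ≈ -1.6289e+8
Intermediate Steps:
b = 109/86 (b = 109*(1/86) = 109/86 ≈ 1.2674)
y(x) = 8 + x (y(x) = x + 8 = 8 + x)
R(U, Z) = -6599/86 (R(U, Z) = -78 + 109/86 = -6599/86)
(18143 + R(y(-6), 123))*(-4478 - 4538) = (18143 - 6599/86)*(-4478 - 4538) = (1553699/86)*(-9016) = -7004075092/43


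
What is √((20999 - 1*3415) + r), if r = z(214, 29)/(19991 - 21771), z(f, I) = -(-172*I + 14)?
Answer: √13926072970/890 ≈ 132.59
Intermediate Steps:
z(f, I) = -14 + 172*I (z(f, I) = -(14 - 172*I) = -14 + 172*I)
r = -2487/890 (r = (-14 + 172*29)/(19991 - 21771) = (-14 + 4988)/(-1780) = 4974*(-1/1780) = -2487/890 ≈ -2.7944)
√((20999 - 1*3415) + r) = √((20999 - 1*3415) - 2487/890) = √((20999 - 3415) - 2487/890) = √(17584 - 2487/890) = √(15647273/890) = √13926072970/890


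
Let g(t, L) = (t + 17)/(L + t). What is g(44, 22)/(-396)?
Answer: -61/26136 ≈ -0.0023339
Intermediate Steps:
g(t, L) = (17 + t)/(L + t)
g(44, 22)/(-396) = ((17 + 44)/(22 + 44))/(-396) = (61/66)*(-1/396) = -61/26136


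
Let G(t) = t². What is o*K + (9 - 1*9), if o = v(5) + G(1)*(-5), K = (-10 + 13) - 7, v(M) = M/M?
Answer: 16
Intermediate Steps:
v(M) = 1
K = -4 (K = 3 - 7 = -4)
o = -4 (o = 1 + 1²*(-5) = 1 + 1*(-5) = 1 - 5 = -4)
o*K + (9 - 1*9) = -4*(-4) + (9 - 1*9) = 16 + (9 - 9) = 16 + 0 = 16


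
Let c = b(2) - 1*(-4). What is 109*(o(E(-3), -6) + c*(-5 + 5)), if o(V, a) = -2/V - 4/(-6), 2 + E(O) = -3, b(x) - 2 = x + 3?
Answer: 1744/15 ≈ 116.27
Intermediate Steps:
b(x) = 5 + x (b(x) = 2 + (x + 3) = 2 + (3 + x) = 5 + x)
E(O) = -5 (E(O) = -2 - 3 = -5)
o(V, a) = 2/3 - 2/V (o(V, a) = -2/V - 4*(-1/6) = -2/V + 2/3 = 2/3 - 2/V)
c = 11 (c = (5 + 2) - 1*(-4) = 7 + 4 = 11)
109*(o(E(-3), -6) + c*(-5 + 5)) = 109*((2/3 - 2/(-5)) + 11*(-5 + 5)) = 109*((2/3 - 2*(-1/5)) + 11*0) = 109*((2/3 + 2/5) + 0) = 109*(16/15 + 0) = 109*(16/15) = 1744/15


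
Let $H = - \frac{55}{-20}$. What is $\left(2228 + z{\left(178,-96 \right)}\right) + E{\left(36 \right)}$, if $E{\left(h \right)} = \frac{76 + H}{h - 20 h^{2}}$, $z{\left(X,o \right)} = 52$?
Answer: $\frac{26229085}{11504} \approx 2280.0$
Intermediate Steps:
$H = \frac{11}{4}$ ($H = \left(-55\right) \left(- \frac{1}{20}\right) = \frac{11}{4} \approx 2.75$)
$E{\left(h \right)} = \frac{315}{4 \left(h - 20 h^{2}\right)}$ ($E{\left(h \right)} = \frac{76 + \frac{11}{4}}{h - 20 h^{2}} = \frac{315}{4 \left(h - 20 h^{2}\right)}$)
$\left(2228 + z{\left(178,-96 \right)}\right) + E{\left(36 \right)} = \left(2228 + 52\right) - \frac{315}{4 \cdot 36 \left(-1 + 20 \cdot 36\right)} = 2280 - \frac{35}{16 \left(-1 + 720\right)} = 2280 - \frac{35}{16 \cdot 719} = 2280 - \frac{35}{16} \cdot \frac{1}{719} = 2280 - \frac{35}{11504} = \frac{26229085}{11504}$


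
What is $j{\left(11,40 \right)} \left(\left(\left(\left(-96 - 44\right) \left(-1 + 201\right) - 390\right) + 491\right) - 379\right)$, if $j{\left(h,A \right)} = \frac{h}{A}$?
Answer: $- \frac{155529}{20} \approx -7776.5$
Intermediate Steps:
$j{\left(11,40 \right)} \left(\left(\left(\left(-96 - 44\right) \left(-1 + 201\right) - 390\right) + 491\right) - 379\right) = \frac{11}{40} \left(\left(\left(\left(-96 - 44\right) \left(-1 + 201\right) - 390\right) + 491\right) - 379\right) = 11 \cdot \frac{1}{40} \left(\left(\left(\left(-140\right) 200 - 390\right) + 491\right) - 379\right) = \frac{11 \left(\left(\left(-28000 - 390\right) + 491\right) - 379\right)}{40} = \frac{11 \left(\left(-28390 + 491\right) - 379\right)}{40} = \frac{11 \left(-27899 - 379\right)}{40} = \frac{11}{40} \left(-28278\right) = - \frac{155529}{20}$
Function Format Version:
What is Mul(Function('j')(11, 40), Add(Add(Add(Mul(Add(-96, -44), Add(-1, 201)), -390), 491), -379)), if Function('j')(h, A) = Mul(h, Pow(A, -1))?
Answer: Rational(-155529, 20) ≈ -7776.5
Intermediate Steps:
Mul(Function('j')(11, 40), Add(Add(Add(Mul(Add(-96, -44), Add(-1, 201)), -390), 491), -379)) = Mul(Mul(11, Pow(40, -1)), Add(Add(Add(Mul(Add(-96, -44), Add(-1, 201)), -390), 491), -379)) = Mul(Mul(11, Rational(1, 40)), Add(Add(Add(Mul(-140, 200), -390), 491), -379)) = Mul(Rational(11, 40), Add(Add(Add(-28000, -390), 491), -379)) = Mul(Rational(11, 40), Add(Add(-28390, 491), -379)) = Mul(Rational(11, 40), Add(-27899, -379)) = Mul(Rational(11, 40), -28278) = Rational(-155529, 20)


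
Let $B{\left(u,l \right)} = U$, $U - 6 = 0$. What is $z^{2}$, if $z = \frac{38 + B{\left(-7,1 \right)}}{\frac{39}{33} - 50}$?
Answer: $\frac{234256}{288369} \approx 0.81235$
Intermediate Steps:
$U = 6$ ($U = 6 + 0 = 6$)
$B{\left(u,l \right)} = 6$
$z = - \frac{484}{537}$ ($z = \frac{38 + 6}{\frac{39}{33} - 50} = \frac{44}{39 \cdot \frac{1}{33} - 50} = \frac{44}{\frac{13}{11} - 50} = \frac{44}{- \frac{537}{11}} = 44 \left(- \frac{11}{537}\right) = - \frac{484}{537} \approx -0.9013$)
$z^{2} = \left(- \frac{484}{537}\right)^{2} = \frac{234256}{288369}$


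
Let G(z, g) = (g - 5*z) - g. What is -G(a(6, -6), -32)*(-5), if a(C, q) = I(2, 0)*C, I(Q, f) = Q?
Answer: -300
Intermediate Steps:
a(C, q) = 2*C
G(z, g) = -5*z
-G(a(6, -6), -32)*(-5) = -(-5)*2*6*(-5) = -(-5)*12*(-5) = -1*(-60)*(-5) = 60*(-5) = -300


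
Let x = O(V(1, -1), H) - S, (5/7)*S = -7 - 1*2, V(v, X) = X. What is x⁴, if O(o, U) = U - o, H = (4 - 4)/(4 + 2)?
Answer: 21381376/625 ≈ 34210.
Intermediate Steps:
H = 0 (H = 0/6 = 0*(⅙) = 0)
S = -63/5 (S = 7*(-7 - 1*2)/5 = 7*(-7 - 2)/5 = (7/5)*(-9) = -63/5 ≈ -12.600)
x = 68/5 (x = (0 - 1*(-1)) - 1*(-63/5) = (0 + 1) + 63/5 = 1 + 63/5 = 68/5 ≈ 13.600)
x⁴ = (68/5)⁴ = 21381376/625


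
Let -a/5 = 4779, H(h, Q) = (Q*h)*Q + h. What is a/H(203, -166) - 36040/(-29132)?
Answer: 50228552425/40741619093 ≈ 1.2329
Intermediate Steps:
H(h, Q) = h + h*Q**2 (H(h, Q) = h*Q**2 + h = h + h*Q**2)
a = -23895 (a = -5*4779 = -23895)
a/H(203, -166) - 36040/(-29132) = -23895*1/(203*(1 + (-166)**2)) - 36040/(-29132) = -23895*1/(203*(1 + 27556)) - 36040*(-1/29132) = -23895/(203*27557) + 9010/7283 = -23895/5594071 + 9010/7283 = 50228552425/40741619093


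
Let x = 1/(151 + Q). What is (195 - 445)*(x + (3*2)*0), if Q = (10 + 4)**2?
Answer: -250/347 ≈ -0.72046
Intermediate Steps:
Q = 196 (Q = 14**2 = 196)
x = 1/347 (x = 1/(151 + 196) = 1/347 ≈ 0.0028818)
(195 - 445)*(x + (3*2)*0) = (195 - 445)*(1/347 + (3*2)*0) = -250*(1/347 + 6*0) = -250*(1/347 + 0) = -250*1/347 = -250/347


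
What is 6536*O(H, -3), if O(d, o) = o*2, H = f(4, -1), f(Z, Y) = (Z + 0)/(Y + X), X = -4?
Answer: -39216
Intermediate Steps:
f(Z, Y) = Z/(-4 + Y) (f(Z, Y) = (Z + 0)/(Y - 4) = Z/(-4 + Y))
H = -⅘ (H = 4/(-4 - 1) = 4/(-5) = 4*(-⅕) = -⅘ ≈ -0.80000)
O(d, o) = 2*o
6536*O(H, -3) = 6536*(2*(-3)) = 6536*(-6) = -39216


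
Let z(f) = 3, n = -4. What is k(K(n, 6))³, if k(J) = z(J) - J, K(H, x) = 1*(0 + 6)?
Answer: -27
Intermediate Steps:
K(H, x) = 6 (K(H, x) = 1*6 = 6)
k(J) = 3 - J
k(K(n, 6))³ = (3 - 1*6)³ = (3 - 6)³ = (-3)³ = -27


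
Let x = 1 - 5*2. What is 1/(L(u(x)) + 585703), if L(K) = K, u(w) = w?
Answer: 1/585694 ≈ 1.7074e-6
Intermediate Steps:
x = -9 (x = 1 - 10 = -9)
1/(L(u(x)) + 585703) = 1/(-9 + 585703) = 1/585694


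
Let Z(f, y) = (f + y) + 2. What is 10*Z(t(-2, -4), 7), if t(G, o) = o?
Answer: 50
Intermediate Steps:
Z(f, y) = 2 + f + y
10*Z(t(-2, -4), 7) = 10*(2 - 4 + 7) = 10*5 = 50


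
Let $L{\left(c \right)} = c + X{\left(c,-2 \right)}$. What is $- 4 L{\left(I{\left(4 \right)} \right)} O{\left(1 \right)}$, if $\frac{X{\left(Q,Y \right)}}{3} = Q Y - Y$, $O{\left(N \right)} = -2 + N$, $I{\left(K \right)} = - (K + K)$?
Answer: $184$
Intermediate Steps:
$I{\left(K \right)} = - 2 K$
$X{\left(Q,Y \right)} = - 3 Y + 3 Q Y$ ($X{\left(Q,Y \right)} = 3 \left(Q Y - Y\right) = 3 \left(- Y + Q Y\right) = - 3 Y + 3 Q Y$)
$L{\left(c \right)} = 6 - 5 c$ ($L{\left(c \right)} = c + 3 \left(-2\right) \left(-1 + c\right) = c - \left(-6 + 6 c\right) = 6 - 5 c$)
$- 4 L{\left(I{\left(4 \right)} \right)} O{\left(1 \right)} = - 4 \left(6 - 5 \left(\left(-2\right) 4\right)\right) \left(-2 + 1\right) = - 4 \left(6 - -40\right) \left(-1\right) = - 4 \left(6 + 40\right) \left(-1\right) = \left(-4\right) 46 \left(-1\right) = \left(-184\right) \left(-1\right) = 184$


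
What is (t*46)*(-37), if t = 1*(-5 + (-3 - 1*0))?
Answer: 13616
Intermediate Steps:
t = -8 (t = 1*(-5 + (-3 + 0)) = 1*(-5 - 3) = 1*(-8) = -8)
(t*46)*(-37) = -8*46*(-37) = -368*(-37) = 13616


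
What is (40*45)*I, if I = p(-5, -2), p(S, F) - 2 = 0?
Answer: 3600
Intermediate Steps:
p(S, F) = 2 (p(S, F) = 2 + 0 = 2)
I = 2
(40*45)*I = (40*45)*2 = 1800*2 = 3600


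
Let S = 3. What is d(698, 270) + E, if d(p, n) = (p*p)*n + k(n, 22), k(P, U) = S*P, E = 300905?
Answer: 131846795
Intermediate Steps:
k(P, U) = 3*P
d(p, n) = 3*n + n*p² (d(p, n) = (p*p)*n + 3*n = p²*n + 3*n = n*p² + 3*n = 3*n + n*p²)
d(698, 270) + E = 270*(3 + 698²) + 300905 = 270*(3 + 487204) + 300905 = 270*487207 + 300905 = 131545890 + 300905 = 131846795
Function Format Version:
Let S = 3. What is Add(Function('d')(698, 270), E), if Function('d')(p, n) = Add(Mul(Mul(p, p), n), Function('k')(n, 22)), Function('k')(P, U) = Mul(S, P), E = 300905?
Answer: 131846795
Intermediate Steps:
Function('k')(P, U) = Mul(3, P)
Function('d')(p, n) = Add(Mul(3, n), Mul(n, Pow(p, 2))) (Function('d')(p, n) = Add(Mul(Mul(p, p), n), Mul(3, n)) = Add(Mul(Pow(p, 2), n), Mul(3, n)) = Add(Mul(n, Pow(p, 2)), Mul(3, n)) = Add(Mul(3, n), Mul(n, Pow(p, 2))))
Add(Function('d')(698, 270), E) = Add(Mul(270, Add(3, Pow(698, 2))), 300905) = Add(Mul(270, Add(3, 487204)), 300905) = Add(Mul(270, 487207), 300905) = Add(131545890, 300905) = 131846795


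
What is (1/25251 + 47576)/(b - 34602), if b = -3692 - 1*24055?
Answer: -1201341577/1574374599 ≈ -0.76306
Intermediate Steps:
b = -27747 (b = -3692 - 24055 = -27747)
(1/25251 + 47576)/(b - 34602) = (1/25251 + 47576)/(-27747 - 34602) = (1/25251 + 47576)/(-62349) = (1201341577/25251)*(-1/62349) = -1201341577/1574374599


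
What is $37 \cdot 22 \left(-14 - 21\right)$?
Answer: $-28490$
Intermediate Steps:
$37 \cdot 22 \left(-14 - 21\right) = 37 \cdot 22 \left(-35\right) = 37 \left(-770\right) = -28490$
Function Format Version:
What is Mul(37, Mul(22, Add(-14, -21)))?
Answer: -28490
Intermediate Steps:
Mul(37, Mul(22, Add(-14, -21))) = Mul(37, Mul(22, -35)) = Mul(37, -770) = -28490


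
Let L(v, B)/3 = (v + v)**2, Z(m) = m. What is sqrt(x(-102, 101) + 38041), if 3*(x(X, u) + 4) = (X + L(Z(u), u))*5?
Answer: sqrt(241887) ≈ 491.82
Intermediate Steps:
L(v, B) = 12*v**2 (L(v, B) = 3*(v + v)**2 = 3*(2*v)**2 = 3*(4*v**2) = 12*v**2)
x(X, u) = -4 + 20*u**2 + 5*X/3 (x(X, u) = -4 + ((X + 12*u**2)*5)/3 = -4 + (5*X + 60*u**2)/3 = -4 + (20*u**2 + 5*X/3) = -4 + 20*u**2 + 5*X/3)
sqrt(x(-102, 101) + 38041) = sqrt((-4 + 20*101**2 + (5/3)*(-102)) + 38041) = sqrt((-4 + 20*10201 - 170) + 38041) = sqrt((-4 + 204020 - 170) + 38041) = sqrt(203846 + 38041) = sqrt(241887)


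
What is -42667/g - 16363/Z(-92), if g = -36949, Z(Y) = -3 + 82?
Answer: -601225794/2918971 ≈ -205.97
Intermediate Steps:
Z(Y) = 79
-42667/g - 16363/Z(-92) = -42667/(-36949) - 16363/79 = -42667*(-1/36949) - 16363*1/79 = 42667/36949 - 16363/79 = -601225794/2918971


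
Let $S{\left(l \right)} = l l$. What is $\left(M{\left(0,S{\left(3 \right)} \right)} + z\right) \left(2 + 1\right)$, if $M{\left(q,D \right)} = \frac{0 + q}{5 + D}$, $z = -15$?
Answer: $-45$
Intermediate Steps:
$S{\left(l \right)} = l^{2}$
$M{\left(q,D \right)} = \frac{q}{5 + D}$
$\left(M{\left(0,S{\left(3 \right)} \right)} + z\right) \left(2 + 1\right) = \left(\frac{0}{5 + 3^{2}} - 15\right) \left(2 + 1\right) = \left(\frac{0}{5 + 9} - 15\right) 3 = \left(\frac{0}{14} - 15\right) 3 = \left(0 \cdot \frac{1}{14} - 15\right) 3 = \left(0 - 15\right) 3 = \left(-15\right) 3 = -45$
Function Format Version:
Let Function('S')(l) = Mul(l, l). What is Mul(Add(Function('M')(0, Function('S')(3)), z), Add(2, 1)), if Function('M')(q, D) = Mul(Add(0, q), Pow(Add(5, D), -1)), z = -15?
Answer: -45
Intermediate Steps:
Function('S')(l) = Pow(l, 2)
Function('M')(q, D) = Mul(q, Pow(Add(5, D), -1))
Mul(Add(Function('M')(0, Function('S')(3)), z), Add(2, 1)) = Mul(Add(Mul(0, Pow(Add(5, Pow(3, 2)), -1)), -15), Add(2, 1)) = Mul(Add(Mul(0, Pow(Add(5, 9), -1)), -15), 3) = Mul(Add(Mul(0, Pow(14, -1)), -15), 3) = Mul(Add(Mul(0, Rational(1, 14)), -15), 3) = Mul(Add(0, -15), 3) = Mul(-15, 3) = -45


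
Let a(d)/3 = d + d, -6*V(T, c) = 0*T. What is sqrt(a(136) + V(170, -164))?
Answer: 4*sqrt(51) ≈ 28.566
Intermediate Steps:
V(T, c) = 0 (V(T, c) = -0*T = -1/6*0 = 0)
a(d) = 6*d (a(d) = 3*(d + d) = 3*(2*d) = 6*d)
sqrt(a(136) + V(170, -164)) = sqrt(6*136 + 0) = sqrt(816 + 0) = sqrt(816) = 4*sqrt(51)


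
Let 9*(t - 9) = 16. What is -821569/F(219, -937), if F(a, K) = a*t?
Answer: -2464707/7081 ≈ -348.07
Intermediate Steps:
t = 97/9 (t = 9 + (1/9)*16 = 9 + 16/9 = 97/9 ≈ 10.778)
F(a, K) = 97*a/9 (F(a, K) = a*(97/9) = 97*a/9)
-821569/F(219, -937) = -821569/((97/9)*219) = -821569/7081/3 = -821569*3/7081 = -2464707/7081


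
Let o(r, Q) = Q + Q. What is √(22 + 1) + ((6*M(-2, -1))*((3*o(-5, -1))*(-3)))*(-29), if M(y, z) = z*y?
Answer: -6264 + √23 ≈ -6259.2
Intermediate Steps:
M(y, z) = y*z
o(r, Q) = 2*Q
√(22 + 1) + ((6*M(-2, -1))*((3*o(-5, -1))*(-3)))*(-29) = √(22 + 1) + ((6*(-2*(-1)))*((3*(2*(-1)))*(-3)))*(-29) = √23 + ((6*2)*((3*(-2))*(-3)))*(-29) = √23 + (12*(-6*(-3)))*(-29) = √23 + (12*18)*(-29) = √23 + 216*(-29) = √23 - 6264 = -6264 + √23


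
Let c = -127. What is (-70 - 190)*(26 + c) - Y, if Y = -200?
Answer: 26460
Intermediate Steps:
(-70 - 190)*(26 + c) - Y = (-70 - 190)*(26 - 127) - 1*(-200) = -260*(-101) + 200 = 26260 + 200 = 26460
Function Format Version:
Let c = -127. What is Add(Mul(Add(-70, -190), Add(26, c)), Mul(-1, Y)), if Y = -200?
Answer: 26460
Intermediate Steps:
Add(Mul(Add(-70, -190), Add(26, c)), Mul(-1, Y)) = Add(Mul(Add(-70, -190), Add(26, -127)), Mul(-1, -200)) = Add(Mul(-260, -101), 200) = Add(26260, 200) = 26460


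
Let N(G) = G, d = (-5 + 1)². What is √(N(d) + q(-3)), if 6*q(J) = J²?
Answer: √70/2 ≈ 4.1833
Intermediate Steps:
q(J) = J²/6
d = 16 (d = (-4)² = 16)
√(N(d) + q(-3)) = √(16 + (⅙)*(-3)²) = √(16 + (⅙)*9) = √(16 + 3/2) = √(35/2) = √70/2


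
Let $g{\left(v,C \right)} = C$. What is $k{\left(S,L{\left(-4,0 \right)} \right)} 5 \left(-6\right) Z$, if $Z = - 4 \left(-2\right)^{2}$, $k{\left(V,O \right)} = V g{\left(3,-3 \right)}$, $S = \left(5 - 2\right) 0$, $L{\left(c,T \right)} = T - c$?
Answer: $0$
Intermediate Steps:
$S = 0$ ($S = 3 \cdot 0 = 0$)
$k{\left(V,O \right)} = - 3 V$ ($k{\left(V,O \right)} = V \left(-3\right) = - 3 V$)
$Z = -16$ ($Z = \left(-4\right) 4 = -16$)
$k{\left(S,L{\left(-4,0 \right)} \right)} 5 \left(-6\right) Z = \left(-3\right) 0 \cdot 5 \left(-6\right) \left(-16\right) = 0 \left(-30\right) \left(-16\right) = 0 \left(-16\right) = 0$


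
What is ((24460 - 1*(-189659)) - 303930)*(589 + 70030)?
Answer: -6342363009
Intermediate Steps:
((24460 - 1*(-189659)) - 303930)*(589 + 70030) = ((24460 + 189659) - 303930)*70619 = (214119 - 303930)*70619 = -89811*70619 = -6342363009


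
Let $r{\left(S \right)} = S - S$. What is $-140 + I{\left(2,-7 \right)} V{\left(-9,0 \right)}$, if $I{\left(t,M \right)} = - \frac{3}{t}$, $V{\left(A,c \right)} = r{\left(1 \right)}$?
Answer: $-140$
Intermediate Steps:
$r{\left(S \right)} = 0$
$V{\left(A,c \right)} = 0$
$-140 + I{\left(2,-7 \right)} V{\left(-9,0 \right)} = -140 + - \frac{3}{2} \cdot 0 = -140 + \left(-3\right) \frac{1}{2} \cdot 0 = -140 - 0 = -140 + 0 = -140$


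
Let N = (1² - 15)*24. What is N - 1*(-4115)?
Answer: 3779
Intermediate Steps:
N = -336 (N = (1 - 15)*24 = -14*24 = -336)
N - 1*(-4115) = -336 - 1*(-4115) = -336 + 4115 = 3779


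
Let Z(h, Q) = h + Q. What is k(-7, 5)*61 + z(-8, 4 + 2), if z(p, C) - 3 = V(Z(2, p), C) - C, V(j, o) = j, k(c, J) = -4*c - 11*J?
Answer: -1656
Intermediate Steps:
k(c, J) = -11*J - 4*c
Z(h, Q) = Q + h
z(p, C) = 5 + p - C (z(p, C) = 3 + ((p + 2) - C) = 3 + ((2 + p) - C) = 3 + (2 + p - C) = 5 + p - C)
k(-7, 5)*61 + z(-8, 4 + 2) = (-11*5 - 4*(-7))*61 + (5 - 8 - (4 + 2)) = (-55 + 28)*61 + (5 - 8 - 1*6) = -27*61 + (5 - 8 - 6) = -1647 - 9 = -1656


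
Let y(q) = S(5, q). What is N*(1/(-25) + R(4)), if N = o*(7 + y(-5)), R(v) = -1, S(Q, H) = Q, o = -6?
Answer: 1872/25 ≈ 74.880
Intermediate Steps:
y(q) = 5
N = -72 (N = -6*(7 + 5) = -6*12 = -72)
N*(1/(-25) + R(4)) = -72*(1/(-25) - 1) = -72*(-1/25 - 1) = -72*(-26/25) = 1872/25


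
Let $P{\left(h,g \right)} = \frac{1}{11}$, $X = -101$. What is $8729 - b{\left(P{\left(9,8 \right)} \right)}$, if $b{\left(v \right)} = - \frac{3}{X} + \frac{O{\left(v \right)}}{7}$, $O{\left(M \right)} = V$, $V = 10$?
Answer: $\frac{6170372}{707} \approx 8727.5$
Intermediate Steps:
$O{\left(M \right)} = 10$
$P{\left(h,g \right)} = \frac{1}{11}$
$b{\left(v \right)} = \frac{1031}{707}$ ($b{\left(v \right)} = - \frac{3}{-101} + \frac{10}{7} = \left(-3\right) \left(- \frac{1}{101}\right) + 10 \cdot \frac{1}{7} = \frac{3}{101} + \frac{10}{7} = \frac{1031}{707}$)
$8729 - b{\left(P{\left(9,8 \right)} \right)} = 8729 - \frac{1031}{707} = \frac{6170372}{707}$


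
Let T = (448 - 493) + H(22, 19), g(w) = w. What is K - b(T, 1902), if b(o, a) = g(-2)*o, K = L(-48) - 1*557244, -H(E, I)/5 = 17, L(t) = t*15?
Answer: -558224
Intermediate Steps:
L(t) = 15*t
H(E, I) = -85 (H(E, I) = -5*17 = -85)
T = -130 (T = (448 - 493) - 85 = -45 - 85 = -130)
K = -557964 (K = 15*(-48) - 1*557244 = -720 - 557244 = -557964)
b(o, a) = -2*o
K - b(T, 1902) = -557964 - (-2)*(-130) = -557964 - 1*260 = -557964 - 260 = -558224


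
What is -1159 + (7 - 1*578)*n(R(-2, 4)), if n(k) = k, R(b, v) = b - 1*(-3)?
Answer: -1730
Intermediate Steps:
R(b, v) = 3 + b (R(b, v) = b + 3 = 3 + b)
-1159 + (7 - 1*578)*n(R(-2, 4)) = -1159 + (7 - 1*578)*(3 - 2) = -1159 + (7 - 578)*1 = -1159 - 571*1 = -1159 - 571 = -1730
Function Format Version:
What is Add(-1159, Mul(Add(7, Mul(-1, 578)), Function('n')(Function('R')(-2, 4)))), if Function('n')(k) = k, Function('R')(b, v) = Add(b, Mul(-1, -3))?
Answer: -1730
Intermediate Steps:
Function('R')(b, v) = Add(3, b) (Function('R')(b, v) = Add(b, 3) = Add(3, b))
Add(-1159, Mul(Add(7, Mul(-1, 578)), Function('n')(Function('R')(-2, 4)))) = Add(-1159, Mul(Add(7, Mul(-1, 578)), Add(3, -2))) = Add(-1159, Mul(Add(7, -578), 1)) = Add(-1159, Mul(-571, 1)) = Add(-1159, -571) = -1730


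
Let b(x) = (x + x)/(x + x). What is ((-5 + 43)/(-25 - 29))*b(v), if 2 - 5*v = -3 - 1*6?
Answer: -19/27 ≈ -0.70370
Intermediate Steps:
v = 11/5 (v = 2/5 - (-3 - 1*6)/5 = 2/5 - (-3 - 6)/5 = 2/5 - 1/5*(-9) = 2/5 + 9/5 = 11/5 ≈ 2.2000)
b(x) = 1 (b(x) = (2*x)/((2*x)) = (2*x)*(1/(2*x)) = 1)
((-5 + 43)/(-25 - 29))*b(v) = ((-5 + 43)/(-25 - 29))*1 = (38/(-54))*1 = (38*(-1/54))*1 = -19/27*1 = -19/27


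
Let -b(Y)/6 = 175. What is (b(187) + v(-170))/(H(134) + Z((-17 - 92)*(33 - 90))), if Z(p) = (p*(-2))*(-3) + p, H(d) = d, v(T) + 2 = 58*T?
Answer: -10912/43625 ≈ -0.25013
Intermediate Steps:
b(Y) = -1050 (b(Y) = -6*175 = -1050)
v(T) = -2 + 58*T
Z(p) = 7*p (Z(p) = -2*p*(-3) + p = 6*p + p = 7*p)
(b(187) + v(-170))/(H(134) + Z((-17 - 92)*(33 - 90))) = (-1050 + (-2 + 58*(-170)))/(134 + 7*((-17 - 92)*(33 - 90))) = (-1050 + (-2 - 9860))/(134 + 7*(-109*(-57))) = (-1050 - 9862)/(134 + 7*6213) = -10912/(134 + 43491) = -10912/43625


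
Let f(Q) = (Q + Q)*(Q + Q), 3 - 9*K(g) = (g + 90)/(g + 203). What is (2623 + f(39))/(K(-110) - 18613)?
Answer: -7287759/15578782 ≈ -0.46780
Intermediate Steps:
K(g) = ⅓ - (90 + g)/(9*(203 + g)) (K(g) = ⅓ - (g + 90)/(9*(g + 203)) = ⅓ - (90 + g)/(9*(203 + g)))
f(Q) = 4*Q² (f(Q) = (2*Q)*(2*Q) = 4*Q²)
(2623 + f(39))/(K(-110) - 18613) = (2623 + 4*39²)/((519 + 2*(-110))/(9*(203 - 110)) - 18613) = (2623 + 4*1521)/((⅑)*(519 - 220)/93 - 18613) = (2623 + 6084)/((⅑)*(1/93)*299 - 18613) = 8707/(299/837 - 18613) = 8707/(-15578782/837) = 8707*(-837/15578782) = -7287759/15578782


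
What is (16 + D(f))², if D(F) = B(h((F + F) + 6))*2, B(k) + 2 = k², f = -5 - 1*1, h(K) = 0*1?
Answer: 144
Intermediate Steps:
h(K) = 0
f = -6 (f = -5 - 1 = -6)
B(k) = -2 + k²
D(F) = -4 (D(F) = (-2 + 0²)*2 = (-2 + 0)*2 = -2*2 = -4)
(16 + D(f))² = (16 - 4)² = 12² = 144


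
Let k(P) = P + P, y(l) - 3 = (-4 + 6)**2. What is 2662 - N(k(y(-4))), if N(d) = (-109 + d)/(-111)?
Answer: 295387/111 ≈ 2661.1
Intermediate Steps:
y(l) = 7 (y(l) = 3 + (-4 + 6)**2 = 3 + 2**2 = 3 + 4 = 7)
k(P) = 2*P
N(d) = 109/111 - d/111 (N(d) = (-109 + d)*(-1/111) = 109/111 - d/111)
2662 - N(k(y(-4))) = 2662 - (109/111 - 2*7/111) = 2662 - (109/111 - 1/111*14) = 2662 - (109/111 - 14/111) = 2662 - 1*95/111 = 2662 - 95/111 = 295387/111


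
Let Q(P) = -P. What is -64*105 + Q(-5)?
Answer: -6715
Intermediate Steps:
-64*105 + Q(-5) = -64*105 - 1*(-5) = -6720 + 5 = -6715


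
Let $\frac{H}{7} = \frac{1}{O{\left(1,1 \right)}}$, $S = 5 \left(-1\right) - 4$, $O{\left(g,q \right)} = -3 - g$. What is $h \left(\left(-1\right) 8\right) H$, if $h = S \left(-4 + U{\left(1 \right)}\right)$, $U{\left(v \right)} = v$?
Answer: $378$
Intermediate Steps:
$S = -9$ ($S = -5 - 4 = -9$)
$H = - \frac{7}{4}$ ($H = \frac{7}{-3 - 1} = \frac{7}{-4} = 7 \left(- \frac{1}{4}\right) = - \frac{7}{4} \approx -1.75$)
$h = 27$ ($h = - 9 \left(-4 + 1\right) = \left(-9\right) \left(-3\right) = 27$)
$h \left(\left(-1\right) 8\right) H = 27 \left(\left(-1\right) 8\right) \left(- \frac{7}{4}\right) = 27 \left(-8\right) \left(- \frac{7}{4}\right) = \left(-216\right) \left(- \frac{7}{4}\right) = 378$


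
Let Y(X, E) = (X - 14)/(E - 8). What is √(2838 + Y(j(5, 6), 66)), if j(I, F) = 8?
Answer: √2386671/29 ≈ 53.272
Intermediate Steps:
Y(X, E) = (-14 + X)/(-8 + E)
√(2838 + Y(j(5, 6), 66)) = √(2838 + (-14 + 8)/(-8 + 66)) = √(2838 - 6/58) = √(2838 + (1/58)*(-6)) = √(2838 - 3/29) = √(82299/29) = √2386671/29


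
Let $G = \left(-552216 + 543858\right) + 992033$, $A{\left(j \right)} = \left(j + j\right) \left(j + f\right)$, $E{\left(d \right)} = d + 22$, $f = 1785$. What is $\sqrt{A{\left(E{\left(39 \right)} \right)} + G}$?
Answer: $17 \sqrt{4183} \approx 1099.5$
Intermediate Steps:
$E{\left(d \right)} = 22 + d$
$A{\left(j \right)} = 2 j \left(1785 + j\right)$ ($A{\left(j \right)} = \left(j + j\right) \left(j + 1785\right) = 2 j \left(1785 + j\right)$)
$G = 983675$ ($G = -8358 + 992033 = 983675$)
$\sqrt{A{\left(E{\left(39 \right)} \right)} + G} = \sqrt{2 \left(22 + 39\right) \left(1785 + \left(22 + 39\right)\right) + 983675} = \sqrt{2 \cdot 61 \left(1785 + 61\right) + 983675} = \sqrt{2 \cdot 61 \cdot 1846 + 983675} = \sqrt{225212 + 983675} = \sqrt{1208887} = 17 \sqrt{4183}$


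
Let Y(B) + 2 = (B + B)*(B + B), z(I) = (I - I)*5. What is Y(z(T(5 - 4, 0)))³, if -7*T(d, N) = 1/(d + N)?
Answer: -8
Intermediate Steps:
T(d, N) = -1/(7*(N + d)) (T(d, N) = -1/(7*(d + N)) = -1/(7*(N + d)))
z(I) = 0 (z(I) = 0*5 = 0)
Y(B) = -2 + 4*B² (Y(B) = -2 + (B + B)*(B + B) = -2 + (2*B)*(2*B) = -2 + 4*B²)
Y(z(T(5 - 4, 0)))³ = (-2 + 4*0²)³ = (-2 + 4*0)³ = (-2 + 0)³ = (-2)³ = -8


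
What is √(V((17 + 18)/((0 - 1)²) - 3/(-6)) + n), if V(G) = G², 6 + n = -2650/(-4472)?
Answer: √392114463/559 ≈ 35.424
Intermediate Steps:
n = -12091/2236 (n = -6 - 2650/(-4472) = -6 - 2650*(-1/4472) = -6 + 1325/2236 = -12091/2236 ≈ -5.4074)
√(V((17 + 18)/((0 - 1)²) - 3/(-6)) + n) = √(((17 + 18)/((0 - 1)²) - 3/(-6))² - 12091/2236) = √((35/((-1)²) - 3*(-⅙))² - 12091/2236) = √((35/1 + ½)² - 12091/2236) = √((35*1 + ½)² - 12091/2236) = √((35 + ½)² - 12091/2236) = √((71/2)² - 12091/2236) = √(5041/4 - 12091/2236) = √(701457/559) = √392114463/559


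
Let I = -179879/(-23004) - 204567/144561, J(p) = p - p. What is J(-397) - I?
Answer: -7099209617/1108493748 ≈ -6.4044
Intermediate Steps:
J(p) = 0
I = 7099209617/1108493748 (I = -179879*(-1/23004) - 204567*1/144561 = 179879/23004 - 68189/48187 = 7099209617/1108493748 ≈ 6.4044)
J(-397) - I = 0 - 1*7099209617/1108493748 = 0 - 7099209617/1108493748 = -7099209617/1108493748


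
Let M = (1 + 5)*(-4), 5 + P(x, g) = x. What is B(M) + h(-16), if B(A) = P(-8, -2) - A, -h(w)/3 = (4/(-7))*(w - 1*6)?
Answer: -187/7 ≈ -26.714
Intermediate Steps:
P(x, g) = -5 + x
M = -24 (M = 6*(-4) = -24)
h(w) = -72/7 + 12*w/7 (h(w) = -3*4/(-7)*(w - 1*6) = -3*4*(-⅐)*(w - 6) = -(-12)*(-6 + w)/7 = -3*(24/7 - 4*w/7) = -72/7 + 12*w/7)
B(A) = -13 - A (B(A) = (-5 - 8) - A = -13 - A)
B(M) + h(-16) = (-13 - 1*(-24)) + (-72/7 + (12/7)*(-16)) = (-13 + 24) + (-72/7 - 192/7) = 11 - 264/7 = -187/7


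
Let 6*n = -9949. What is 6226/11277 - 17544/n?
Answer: 1249004602/112194873 ≈ 11.132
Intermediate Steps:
n = -9949/6 (n = (1/6)*(-9949) = -9949/6 ≈ -1658.2)
6226/11277 - 17544/n = 6226/11277 - 17544/(-9949/6) = 6226*(1/11277) - 17544*(-6/9949) = 6226/11277 + 105264/9949 = 1249004602/112194873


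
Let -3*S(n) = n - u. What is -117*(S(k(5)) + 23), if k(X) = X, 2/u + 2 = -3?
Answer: -12402/5 ≈ -2480.4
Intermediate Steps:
u = -⅖ (u = 2/(-2 - 3) = 2/(-5) = 2*(-⅕) = -⅖ ≈ -0.40000)
S(n) = -2/15 - n/3 (S(n) = -(n - 1*(-⅖))/3 = -(n + ⅖)/3 = -(⅖ + n)/3 = -2/15 - n/3)
-117*(S(k(5)) + 23) = -117*((-2/15 - ⅓*5) + 23) = -117*((-2/15 - 5/3) + 23) = -117*(-9/5 + 23) = -117*106/5 = -12402/5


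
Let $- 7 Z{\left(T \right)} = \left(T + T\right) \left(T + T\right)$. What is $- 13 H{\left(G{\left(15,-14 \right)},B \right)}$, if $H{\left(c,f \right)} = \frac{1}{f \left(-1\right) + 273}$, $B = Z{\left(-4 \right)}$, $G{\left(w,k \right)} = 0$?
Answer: $- \frac{91}{1975} \approx -0.046076$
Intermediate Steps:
$Z{\left(T \right)} = - \frac{4 T^{2}}{7}$ ($Z{\left(T \right)} = - \frac{\left(T + T\right) \left(T + T\right)}{7} = - \frac{2 T 2 T}{7} = - \frac{4 T^{2}}{7}$)
$B = - \frac{64}{7}$ ($B = - \frac{4 \left(-4\right)^{2}}{7} = \left(- \frac{4}{7}\right) 16 = - \frac{64}{7} \approx -9.1429$)
$H{\left(c,f \right)} = \frac{1}{273 - f}$ ($H{\left(c,f \right)} = \frac{1}{- f + 273} = \frac{1}{273 - f}$)
$- 13 H{\left(G{\left(15,-14 \right)},B \right)} = - 13 \left(- \frac{1}{-273 - \frac{64}{7}}\right) = - 13 \left(- \frac{1}{- \frac{1975}{7}}\right) = - 13 \left(\left(-1\right) \left(- \frac{7}{1975}\right)\right) = \left(-13\right) \frac{7}{1975} = - \frac{91}{1975}$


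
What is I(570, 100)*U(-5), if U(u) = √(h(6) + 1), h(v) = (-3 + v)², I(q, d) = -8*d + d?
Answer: -700*√10 ≈ -2213.6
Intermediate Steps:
I(q, d) = -7*d
U(u) = √10 (U(u) = √((-3 + 6)² + 1) = √(3² + 1) = √(9 + 1) = √10)
I(570, 100)*U(-5) = (-7*100)*√10 = -700*√10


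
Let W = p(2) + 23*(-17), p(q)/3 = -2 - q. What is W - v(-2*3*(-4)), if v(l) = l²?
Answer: -979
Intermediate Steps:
p(q) = -6 - 3*q (p(q) = 3*(-2 - q) = -6 - 3*q)
W = -403 (W = (-6 - 3*2) + 23*(-17) = (-6 - 6) - 391 = -12 - 391 = -403)
W - v(-2*3*(-4)) = -403 - (-2*3*(-4))² = -403 - (-6*(-4))² = -403 - 1*24² = -403 - 1*576 = -403 - 576 = -979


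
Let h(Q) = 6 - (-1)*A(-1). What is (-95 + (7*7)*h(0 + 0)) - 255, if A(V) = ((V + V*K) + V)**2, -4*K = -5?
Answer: 7385/16 ≈ 461.56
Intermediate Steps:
K = 5/4 (K = -1/4*(-5) = 5/4 ≈ 1.2500)
A(V) = 169*V**2/16 (A(V) = ((V + V*(5/4)) + V)**2 = ((V + 5*V/4) + V)**2 = (9*V/4 + V)**2 = (13*V/4)**2 = 169*V**2/16)
h(Q) = 265/16 (h(Q) = 6 - (-1)*(169/16)*(-1)**2 = 6 - (-1)*(169/16)*1 = 6 - (-1)*169/16 = 6 - 1*(-169/16) = 6 + 169/16 = 265/16)
(-95 + (7*7)*h(0 + 0)) - 255 = (-95 + (7*7)*(265/16)) - 255 = (-95 + 49*(265/16)) - 255 = (-95 + 12985/16) - 255 = 11465/16 - 255 = 7385/16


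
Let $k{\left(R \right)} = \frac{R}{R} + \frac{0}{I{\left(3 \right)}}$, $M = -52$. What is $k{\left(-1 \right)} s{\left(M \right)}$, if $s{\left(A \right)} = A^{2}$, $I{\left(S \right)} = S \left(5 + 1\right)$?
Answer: $2704$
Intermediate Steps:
$I{\left(S \right)} = 6 S$ ($I{\left(S \right)} = S 6 = 6 S$)
$k{\left(R \right)} = 1$ ($k{\left(R \right)} = \frac{R}{R} + \frac{0}{6 \cdot 3} = 1 + \frac{0}{18} = 1 + 0 \cdot \frac{1}{18} = 1 + 0 = 1$)
$k{\left(-1 \right)} s{\left(M \right)} = 1 \left(-52\right)^{2} = 1 \cdot 2704 = 2704$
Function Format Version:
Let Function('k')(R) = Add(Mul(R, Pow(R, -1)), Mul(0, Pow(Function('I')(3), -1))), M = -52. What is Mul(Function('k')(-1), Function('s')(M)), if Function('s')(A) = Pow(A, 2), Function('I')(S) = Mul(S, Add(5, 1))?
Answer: 2704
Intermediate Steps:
Function('I')(S) = Mul(6, S) (Function('I')(S) = Mul(S, 6) = Mul(6, S))
Function('k')(R) = 1 (Function('k')(R) = Add(Mul(R, Pow(R, -1)), Mul(0, Pow(Mul(6, 3), -1))) = Add(1, Mul(0, Pow(18, -1))) = Add(1, Mul(0, Rational(1, 18))) = Add(1, 0) = 1)
Mul(Function('k')(-1), Function('s')(M)) = Mul(1, Pow(-52, 2)) = Mul(1, 2704) = 2704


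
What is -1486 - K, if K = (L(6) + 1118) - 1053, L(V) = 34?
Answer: -1585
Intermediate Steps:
K = 99 (K = (34 + 1118) - 1053 = 1152 - 1053 = 99)
-1486 - K = -1486 - 1*99 = -1486 - 99 = -1585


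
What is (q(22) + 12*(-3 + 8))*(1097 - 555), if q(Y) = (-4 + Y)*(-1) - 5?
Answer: 20054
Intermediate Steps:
q(Y) = -1 - Y (q(Y) = (4 - Y) - 5 = -1 - Y)
(q(22) + 12*(-3 + 8))*(1097 - 555) = ((-1 - 1*22) + 12*(-3 + 8))*(1097 - 555) = ((-1 - 22) + 12*5)*542 = (-23 + 60)*542 = 37*542 = 20054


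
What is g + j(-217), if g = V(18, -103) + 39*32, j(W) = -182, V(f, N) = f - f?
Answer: 1066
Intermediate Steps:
V(f, N) = 0
g = 1248 (g = 0 + 39*32 = 0 + 1248 = 1248)
g + j(-217) = 1248 - 182 = 1066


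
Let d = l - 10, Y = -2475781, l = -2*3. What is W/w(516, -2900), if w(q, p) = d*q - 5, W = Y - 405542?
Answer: 2881323/8261 ≈ 348.79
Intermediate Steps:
l = -6
W = -2881323 (W = -2475781 - 405542 = -2881323)
d = -16 (d = -6 - 10 = -16)
w(q, p) = -5 - 16*q (w(q, p) = -16*q - 5 = -5 - 16*q)
W/w(516, -2900) = -2881323/(-5 - 16*516) = -2881323/(-5 - 8256) = -2881323/(-8261) = -2881323*(-1/8261) = 2881323/8261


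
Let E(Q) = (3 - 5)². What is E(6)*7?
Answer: 28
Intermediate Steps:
E(Q) = 4 (E(Q) = (-2)² = 4)
E(6)*7 = 4*7 = 28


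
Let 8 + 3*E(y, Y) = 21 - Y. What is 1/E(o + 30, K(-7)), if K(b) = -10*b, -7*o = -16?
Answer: -1/19 ≈ -0.052632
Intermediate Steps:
o = 16/7 (o = -⅐*(-16) = 16/7 ≈ 2.2857)
E(y, Y) = 13/3 - Y/3 (E(y, Y) = -8/3 + (21 - Y)/3 = -8/3 + (7 - Y/3) = 13/3 - Y/3)
1/E(o + 30, K(-7)) = 1/(13/3 - (-10)*(-7)/3) = 1/(13/3 - ⅓*70) = 1/(13/3 - 70/3) = 1/(-19) = -1/19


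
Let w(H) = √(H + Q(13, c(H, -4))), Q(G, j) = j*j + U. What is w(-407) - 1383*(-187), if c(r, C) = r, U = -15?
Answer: 258621 + √165227 ≈ 2.5903e+5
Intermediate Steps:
Q(G, j) = -15 + j² (Q(G, j) = j*j - 15 = j² - 15 = -15 + j²)
w(H) = √(-15 + H + H²) (w(H) = √(H + (-15 + H²)) = √(-15 + H + H²))
w(-407) - 1383*(-187) = √(-15 - 407 + (-407)²) - 1383*(-187) = √(-15 - 407 + 165649) + 258621 = √165227 + 258621 = 258621 + √165227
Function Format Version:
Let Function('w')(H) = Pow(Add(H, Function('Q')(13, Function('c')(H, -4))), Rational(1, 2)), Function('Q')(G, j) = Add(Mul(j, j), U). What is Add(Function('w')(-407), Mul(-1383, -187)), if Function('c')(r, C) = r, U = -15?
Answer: Add(258621, Pow(165227, Rational(1, 2))) ≈ 2.5903e+5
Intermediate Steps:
Function('Q')(G, j) = Add(-15, Pow(j, 2)) (Function('Q')(G, j) = Add(Mul(j, j), -15) = Add(Pow(j, 2), -15) = Add(-15, Pow(j, 2)))
Function('w')(H) = Pow(Add(-15, H, Pow(H, 2)), Rational(1, 2)) (Function('w')(H) = Pow(Add(H, Add(-15, Pow(H, 2))), Rational(1, 2)) = Pow(Add(-15, H, Pow(H, 2)), Rational(1, 2)))
Add(Function('w')(-407), Mul(-1383, -187)) = Add(Pow(Add(-15, -407, Pow(-407, 2)), Rational(1, 2)), Mul(-1383, -187)) = Add(Pow(Add(-15, -407, 165649), Rational(1, 2)), 258621) = Add(Pow(165227, Rational(1, 2)), 258621) = Add(258621, Pow(165227, Rational(1, 2)))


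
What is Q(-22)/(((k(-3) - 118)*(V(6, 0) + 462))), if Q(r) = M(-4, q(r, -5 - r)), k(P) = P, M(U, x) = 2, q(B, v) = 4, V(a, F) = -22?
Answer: -1/26620 ≈ -3.7566e-5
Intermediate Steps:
Q(r) = 2
Q(-22)/(((k(-3) - 118)*(V(6, 0) + 462))) = 2/(((-3 - 118)*(-22 + 462))) = 2/((-121*440)) = 2/(-53240) = 2*(-1/53240) = -1/26620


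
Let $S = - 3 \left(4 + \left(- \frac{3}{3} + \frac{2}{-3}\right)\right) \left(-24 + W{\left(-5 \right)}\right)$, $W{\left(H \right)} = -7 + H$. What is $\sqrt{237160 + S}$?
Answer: $2 \sqrt{59353} \approx 487.25$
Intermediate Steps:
$S = 252$ ($S = - 3 \left(4 + \left(- \frac{3}{3} + \frac{2}{-3}\right)\right) \left(-24 - 12\right) = - 3 \left(4 + \left(\left(-3\right) \frac{1}{3} + 2 \left(- \frac{1}{3}\right)\right)\right) \left(-24 - 12\right) = - 3 \left(4 - \frac{5}{3}\right) \left(-36\right) = \left(-3\right) \frac{7}{3} \left(-36\right) = \left(-7\right) \left(-36\right) = 252$)
$\sqrt{237160 + S} = \sqrt{237160 + 252} = \sqrt{237412} = 2 \sqrt{59353}$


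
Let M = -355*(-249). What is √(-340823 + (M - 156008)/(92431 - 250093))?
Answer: I*√941325669555334/52554 ≈ 583.8*I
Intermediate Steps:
M = 88395
√(-340823 + (M - 156008)/(92431 - 250093)) = √(-340823 + (88395 - 156008)/(92431 - 250093)) = √(-340823 - 67613/(-157662)) = √(-340823 - 67613*(-1/157662)) = √(-340823 + 67613/157662) = √(-53734768213/157662) = I*√941325669555334/52554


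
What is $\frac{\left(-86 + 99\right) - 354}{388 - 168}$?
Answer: $- \frac{31}{20} \approx -1.55$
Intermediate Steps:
$\frac{\left(-86 + 99\right) - 354}{388 - 168} = \frac{13 - 354}{220} = \left(-341\right) \frac{1}{220} = - \frac{31}{20}$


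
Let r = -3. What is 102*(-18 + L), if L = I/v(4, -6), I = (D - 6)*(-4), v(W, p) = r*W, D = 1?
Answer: -2006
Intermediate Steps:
v(W, p) = -3*W
I = 20 (I = (1 - 6)*(-4) = -5*(-4) = 20)
L = -5/3 (L = 20/((-3*4)) = 20/(-12) = 20*(-1/12) = -5/3 ≈ -1.6667)
102*(-18 + L) = 102*(-18 - 5/3) = 102*(-59/3) = -2006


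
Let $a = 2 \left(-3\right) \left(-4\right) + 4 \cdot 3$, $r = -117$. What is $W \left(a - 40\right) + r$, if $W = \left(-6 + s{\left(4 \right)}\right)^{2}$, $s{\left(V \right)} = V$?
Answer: $-133$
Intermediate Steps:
$a = 36$ ($a = \left(-6\right) \left(-4\right) + 12 = 24 + 12 = 36$)
$W = 4$ ($W = \left(-6 + 4\right)^{2} = \left(-2\right)^{2} = 4$)
$W \left(a - 40\right) + r = 4 \left(36 - 40\right) - 117 = 4 \left(-4\right) - 117 = -16 - 117 = -133$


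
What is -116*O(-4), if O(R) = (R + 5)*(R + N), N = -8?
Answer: 1392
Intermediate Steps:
O(R) = (-8 + R)*(5 + R) (O(R) = (R + 5)*(R - 8) = (5 + R)*(-8 + R) = (-8 + R)*(5 + R))
-116*O(-4) = -116*(-40 + (-4)**2 - 3*(-4)) = -116*(-40 + 16 + 12) = -116*(-12) = 1392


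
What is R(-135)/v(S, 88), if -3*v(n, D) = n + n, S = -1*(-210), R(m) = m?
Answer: 27/28 ≈ 0.96429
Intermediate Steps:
S = 210
v(n, D) = -2*n/3 (v(n, D) = -(n + n)/3 = -2*n/3)
R(-135)/v(S, 88) = -135/((-⅔*210)) = -135/(-140) = -135*(-1/140) = 27/28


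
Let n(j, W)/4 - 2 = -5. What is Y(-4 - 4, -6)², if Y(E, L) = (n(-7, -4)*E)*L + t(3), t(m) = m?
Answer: 328329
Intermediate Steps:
n(j, W) = -12 (n(j, W) = 8 + 4*(-5) = 8 - 20 = -12)
Y(E, L) = 3 - 12*E*L (Y(E, L) = (-12*E)*L + 3 = -12*E*L + 3 = 3 - 12*E*L)
Y(-4 - 4, -6)² = (3 - 12*(-4 - 4)*(-6))² = (3 - 12*(-8)*(-6))² = (3 - 576)² = (-573)² = 328329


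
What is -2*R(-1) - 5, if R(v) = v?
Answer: -3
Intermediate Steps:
-2*R(-1) - 5 = -2*(-1) - 5 = 2 - 5 = -3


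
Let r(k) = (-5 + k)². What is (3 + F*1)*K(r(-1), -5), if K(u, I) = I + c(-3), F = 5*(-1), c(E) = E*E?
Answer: -8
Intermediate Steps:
c(E) = E²
F = -5
K(u, I) = 9 + I (K(u, I) = I + (-3)² = I + 9 = 9 + I)
(3 + F*1)*K(r(-1), -5) = (3 - 5*1)*(9 - 5) = (3 - 5)*4 = -2*4 = -8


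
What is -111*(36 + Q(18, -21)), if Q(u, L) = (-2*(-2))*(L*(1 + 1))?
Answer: 14652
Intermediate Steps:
Q(u, L) = 8*L (Q(u, L) = 4*(L*2) = 4*(2*L) = 8*L)
-111*(36 + Q(18, -21)) = -111*(36 + 8*(-21)) = -111*(36 - 168) = -111*(-132) = 14652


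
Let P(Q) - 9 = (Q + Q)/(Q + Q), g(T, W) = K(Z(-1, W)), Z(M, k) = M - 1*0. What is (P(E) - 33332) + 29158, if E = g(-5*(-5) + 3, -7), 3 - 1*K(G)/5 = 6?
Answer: -4164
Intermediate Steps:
Z(M, k) = M (Z(M, k) = M + 0 = M)
K(G) = -15 (K(G) = 15 - 5*6 = 15 - 30 = -15)
g(T, W) = -15
E = -15
P(Q) = 10 (P(Q) = 9 + (Q + Q)/(Q + Q) = 9 + (2*Q)/((2*Q)) = 9 + (2*Q)*(1/(2*Q)) = 9 + 1 = 10)
(P(E) - 33332) + 29158 = (10 - 33332) + 29158 = -33322 + 29158 = -4164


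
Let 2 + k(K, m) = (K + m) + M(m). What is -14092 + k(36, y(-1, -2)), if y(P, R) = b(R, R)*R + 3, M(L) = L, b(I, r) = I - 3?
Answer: -14032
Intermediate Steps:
b(I, r) = -3 + I
y(P, R) = 3 + R*(-3 + R) (y(P, R) = (-3 + R)*R + 3 = R*(-3 + R) + 3 = 3 + R*(-3 + R))
k(K, m) = -2 + K + 2*m (k(K, m) = -2 + ((K + m) + m) = -2 + (K + 2*m) = -2 + K + 2*m)
-14092 + k(36, y(-1, -2)) = -14092 + (-2 + 36 + 2*(3 - 2*(-3 - 2))) = -14092 + (-2 + 36 + 2*(3 - 2*(-5))) = -14092 + (-2 + 36 + 2*(3 + 10)) = -14092 + (-2 + 36 + 2*13) = -14092 + (-2 + 36 + 26) = -14092 + 60 = -14032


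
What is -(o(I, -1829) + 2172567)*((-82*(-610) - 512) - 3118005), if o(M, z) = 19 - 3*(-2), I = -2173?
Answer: 6666592034224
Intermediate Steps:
o(M, z) = 25 (o(M, z) = 19 + 6 = 25)
-(o(I, -1829) + 2172567)*((-82*(-610) - 512) - 3118005) = -(25 + 2172567)*((-82*(-610) - 512) - 3118005) = -2172592*((50020 - 512) - 3118005) = -2172592*(49508 - 3118005) = -2172592*(-3068497) = -1*(-6666592034224) = 6666592034224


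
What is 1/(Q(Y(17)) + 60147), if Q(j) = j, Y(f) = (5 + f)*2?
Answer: 1/60191 ≈ 1.6614e-5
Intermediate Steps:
Y(f) = 10 + 2*f
1/(Q(Y(17)) + 60147) = 1/((10 + 2*17) + 60147) = 1/((10 + 34) + 60147) = 1/(44 + 60147) = 1/60191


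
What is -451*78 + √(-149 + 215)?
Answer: -35178 + √66 ≈ -35170.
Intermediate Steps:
-451*78 + √(-149 + 215) = -35178 + √66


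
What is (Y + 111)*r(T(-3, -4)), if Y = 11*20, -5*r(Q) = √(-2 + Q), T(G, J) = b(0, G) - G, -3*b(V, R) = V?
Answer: -331/5 ≈ -66.200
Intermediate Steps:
b(V, R) = -V/3
T(G, J) = -G (T(G, J) = -⅓*0 - G = 0 - G = -G)
r(Q) = -√(-2 + Q)/5
Y = 220
(Y + 111)*r(T(-3, -4)) = (220 + 111)*(-√(-2 - 1*(-3))/5) = 331*(-√(-2 + 3)/5) = 331*(-√1/5) = 331*(-⅕*1) = 331*(-⅕) = -331/5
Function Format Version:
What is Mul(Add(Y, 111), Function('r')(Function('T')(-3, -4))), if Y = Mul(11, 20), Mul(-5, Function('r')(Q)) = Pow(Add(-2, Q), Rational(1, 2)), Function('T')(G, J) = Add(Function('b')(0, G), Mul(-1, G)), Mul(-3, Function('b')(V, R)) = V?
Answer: Rational(-331, 5) ≈ -66.200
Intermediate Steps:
Function('b')(V, R) = Mul(Rational(-1, 3), V)
Function('T')(G, J) = Mul(-1, G) (Function('T')(G, J) = Add(Mul(Rational(-1, 3), 0), Mul(-1, G)) = Add(0, Mul(-1, G)) = Mul(-1, G))
Function('r')(Q) = Mul(Rational(-1, 5), Pow(Add(-2, Q), Rational(1, 2)))
Y = 220
Mul(Add(Y, 111), Function('r')(Function('T')(-3, -4))) = Mul(Add(220, 111), Mul(Rational(-1, 5), Pow(Add(-2, Mul(-1, -3)), Rational(1, 2)))) = Mul(331, Mul(Rational(-1, 5), Pow(Add(-2, 3), Rational(1, 2)))) = Mul(331, Mul(Rational(-1, 5), Pow(1, Rational(1, 2)))) = Mul(331, Mul(Rational(-1, 5), 1)) = Mul(331, Rational(-1, 5)) = Rational(-331, 5)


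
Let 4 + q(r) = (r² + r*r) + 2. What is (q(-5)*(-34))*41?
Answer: -66912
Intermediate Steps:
q(r) = -2 + 2*r² (q(r) = -4 + ((r² + r*r) + 2) = -4 + ((r² + r²) + 2) = -4 + (2*r² + 2) = -4 + (2 + 2*r²) = -2 + 2*r²)
(q(-5)*(-34))*41 = ((-2 + 2*(-5)²)*(-34))*41 = ((-2 + 2*25)*(-34))*41 = ((-2 + 50)*(-34))*41 = (48*(-34))*41 = -1632*41 = -66912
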